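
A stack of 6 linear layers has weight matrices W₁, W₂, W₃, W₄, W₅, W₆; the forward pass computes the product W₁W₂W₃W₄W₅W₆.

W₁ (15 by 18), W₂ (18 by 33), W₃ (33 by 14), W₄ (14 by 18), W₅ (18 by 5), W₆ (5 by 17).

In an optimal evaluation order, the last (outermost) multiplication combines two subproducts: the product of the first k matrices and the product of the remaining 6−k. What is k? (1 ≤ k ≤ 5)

5

Adjacent pairs: W₁W₂ = 15·18·33 = 8910; W₂W₃ = 18·33·14 = 8316; W₃W₄ = 33·14·18 = 8316; W₄W₅ = 14·18·5 = 1260; W₅W₆ = 18·5·17 = 1530.
Length 3: W₁..W₃: k=1: 0+8316+15·18·14=12096; k=2: 8910+0+15·33·14=15840 → min 12096 | W₂..W₄: k=2: 0+8316+18·33·18=19008; k=3: 8316+0+18·14·18=12852 → min 12852 | W₃..W₅: k=3: 0+1260+33·14·5=3570; k=4: 8316+0+33·18·5=11286 → min 3570 | W₄..W₆: k=4: 0+1530+14·18·17=5814; k=5: 1260+0+14·5·17=2450 → min 2450.
Length 4: W₁..W₄: k=1: 0+12852+15·18·18=17712; k=2: 8910+8316+15·33·18=26136; k=3: 12096+0+15·14·18=15876 → min 15876 | W₂..W₅: k=2: 0+3570+18·33·5=6540; k=3: 8316+1260+18·14·5=10836; k=4: 12852+0+18·18·5=14472 → min 6540 | W₃..W₆: k=3: 0+2450+33·14·17=10304; k=4: 8316+1530+33·18·17=19944; k=5: 3570+0+33·5·17=6375 → min 6375.
Length 5: W₁..W₅: k=1: 0+6540+15·18·5=7890; k=2: 8910+3570+15·33·5=14955; k=3: 12096+1260+15·14·5=14406; k=4: 15876+0+15·18·5=17226 → min 7890 | W₂..W₆: k=2: 0+6375+18·33·17=16473; k=3: 8316+2450+18·14·17=15050; k=4: 12852+1530+18·18·17=19890; k=5: 6540+0+18·5·17=8070 → min 8070.
Top-level splits: k=1: (W₁..W₁)·(W₂..W₆) → 0+8070+15·18·17 = 12660; k=2: (W₁..W₂)·(W₃..W₆) → 8910+6375+15·33·17 = 23700; k=3: (W₁..W₃)·(W₄..W₆) → 12096+2450+15·14·17 = 18116; k=4: (W₁..W₄)·(W₅..W₆) → 15876+1530+15·18·17 = 21996; k=5: (W₁..W₅)·(W₆..W₆) → 7890+0+15·5·17 = 9165.
Best split is after W₅, i.e. k = 5.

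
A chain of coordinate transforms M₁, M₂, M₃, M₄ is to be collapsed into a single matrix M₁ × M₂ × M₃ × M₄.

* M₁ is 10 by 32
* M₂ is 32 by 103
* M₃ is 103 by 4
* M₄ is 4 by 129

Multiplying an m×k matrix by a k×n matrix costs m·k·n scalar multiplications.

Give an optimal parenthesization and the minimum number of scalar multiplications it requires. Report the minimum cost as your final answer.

19624

Adjacent pairs: M₁M₂ = 10·32·103 = 32960; M₂M₃ = 32·103·4 = 13184; M₃M₄ = 103·4·129 = 53148.
Length 3: M₁..M₃: k=1: 0+13184+10·32·4=14464; k=2: 32960+0+10·103·4=37080 → min 14464 | M₂..M₄: k=2: 0+53148+32·103·129=478332; k=3: 13184+0+32·4·129=29696 → min 29696.
Length 4: M₁..M₄: k=1: 0+29696+10·32·129=70976; k=2: 32960+53148+10·103·129=218978; k=3: 14464+0+10·4·129=19624 → min 19624.
Optimal parenthesization: ((M₁ × (M₂ × M₃)) × M₄) with cost 19624.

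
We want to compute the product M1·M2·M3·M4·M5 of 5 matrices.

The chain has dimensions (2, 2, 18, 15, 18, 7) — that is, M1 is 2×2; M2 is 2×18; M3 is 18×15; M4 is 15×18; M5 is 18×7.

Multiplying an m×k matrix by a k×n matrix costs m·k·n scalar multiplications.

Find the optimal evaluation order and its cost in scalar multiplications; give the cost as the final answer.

Adjacent pairs: M1M2 = 2·2·18 = 72; M2M3 = 2·18·15 = 540; M3M4 = 18·15·18 = 4860; M4M5 = 15·18·7 = 1890.
Length 3: M1..M3: k=1: 0+540+2·2·15=600; k=2: 72+0+2·18·15=612 → min 600 | M2..M4: k=2: 0+4860+2·18·18=5508; k=3: 540+0+2·15·18=1080 → min 1080 | M3..M5: k=3: 0+1890+18·15·7=3780; k=4: 4860+0+18·18·7=7128 → min 3780.
Length 4: M1..M4: k=1: 0+1080+2·2·18=1152; k=2: 72+4860+2·18·18=5580; k=3: 600+0+2·15·18=1140 → min 1140 | M2..M5: k=2: 0+3780+2·18·7=4032; k=3: 540+1890+2·15·7=2640; k=4: 1080+0+2·18·7=1332 → min 1332.
Length 5: M1..M5: k=1: 0+1332+2·2·7=1360; k=2: 72+3780+2·18·7=4104; k=3: 600+1890+2·15·7=2700; k=4: 1140+0+2·18·7=1392 → min 1360.
Optimal parenthesization: (M1·(((M2·M3)·M4)·M5)) with cost 1360.

1360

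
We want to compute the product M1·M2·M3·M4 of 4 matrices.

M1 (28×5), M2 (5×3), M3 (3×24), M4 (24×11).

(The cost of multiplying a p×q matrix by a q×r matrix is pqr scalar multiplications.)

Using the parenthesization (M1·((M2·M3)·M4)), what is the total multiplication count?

3220

(M2·M3): 5×3 by 3×24 → 5×24, cost 5·3·24 = 360
((M2·M3)·M4): 5×24 by 24×11 → 5×11, cost 5·24·11 = 1320; cumulative 1680
(M1·((M2·M3)·M4)): 28×5 by 5×11 → 28×11, cost 28·5·11 = 1540; cumulative 3220
Total: 3220 scalar multiplications.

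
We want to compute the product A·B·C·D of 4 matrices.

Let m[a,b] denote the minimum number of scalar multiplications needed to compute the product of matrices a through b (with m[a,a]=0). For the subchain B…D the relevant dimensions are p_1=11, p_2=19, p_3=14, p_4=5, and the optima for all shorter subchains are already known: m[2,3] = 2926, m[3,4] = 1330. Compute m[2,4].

2375

m[2,4] = min over k∈[2,3] of m[2,k]+m[k+1,4]+p_{1}·p_k·p_{4}.
k=2: 0 + 1330 + 11·19·5 = 2375; k=3: 2926 + 0 + 11·14·5 = 3696.
Minimum: 2375 at k=2.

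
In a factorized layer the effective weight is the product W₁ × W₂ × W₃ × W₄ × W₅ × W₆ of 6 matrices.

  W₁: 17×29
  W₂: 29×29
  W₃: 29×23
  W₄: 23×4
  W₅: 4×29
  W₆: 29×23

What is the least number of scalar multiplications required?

12236

Adjacent pairs: W₁W₂ = 17·29·29 = 14297; W₂W₃ = 29·29·23 = 19343; W₃W₄ = 29·23·4 = 2668; W₄W₅ = 23·4·29 = 2668; W₅W₆ = 4·29·23 = 2668.
Length 3: W₁..W₃: k=1: 0+19343+17·29·23=30682; k=2: 14297+0+17·29·23=25636 → min 25636 | W₂..W₄: k=2: 0+2668+29·29·4=6032; k=3: 19343+0+29·23·4=22011 → min 6032 | W₃..W₅: k=3: 0+2668+29·23·29=22011; k=4: 2668+0+29·4·29=6032 → min 6032 | W₄..W₆: k=4: 0+2668+23·4·23=4784; k=5: 2668+0+23·29·23=18009 → min 4784.
Length 4: W₁..W₄: k=1: 0+6032+17·29·4=8004; k=2: 14297+2668+17·29·4=18937; k=3: 25636+0+17·23·4=27200 → min 8004 | W₂..W₅: k=2: 0+6032+29·29·29=30421; k=3: 19343+2668+29·23·29=41354; k=4: 6032+0+29·4·29=9396 → min 9396 | W₃..W₆: k=3: 0+4784+29·23·23=20125; k=4: 2668+2668+29·4·23=8004; k=5: 6032+0+29·29·23=25375 → min 8004.
Length 5: W₁..W₅: k=1: 0+9396+17·29·29=23693; k=2: 14297+6032+17·29·29=34626; k=3: 25636+2668+17·23·29=39643; k=4: 8004+0+17·4·29=9976 → min 9976 | W₂..W₆: k=2: 0+8004+29·29·23=27347; k=3: 19343+4784+29·23·23=39468; k=4: 6032+2668+29·4·23=11368; k=5: 9396+0+29·29·23=28739 → min 11368.
Length 6: W₁..W₆: k=1: 0+11368+17·29·23=22707; k=2: 14297+8004+17·29·23=33640; k=3: 25636+4784+17·23·23=39413; k=4: 8004+2668+17·4·23=12236; k=5: 9976+0+17·29·23=21315 → min 12236.
Optimal order: ((W₁ × (W₂ × (W₃ × W₄))) × (W₅ × W₆)) with cost 12236.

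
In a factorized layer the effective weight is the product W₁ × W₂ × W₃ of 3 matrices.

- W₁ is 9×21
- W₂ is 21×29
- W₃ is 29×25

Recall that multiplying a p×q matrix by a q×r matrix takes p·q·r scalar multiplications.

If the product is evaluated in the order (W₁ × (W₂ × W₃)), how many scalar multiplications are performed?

(W₂ × W₃): 21×29 by 29×25 → 21×25, cost 21·29·25 = 15225
(W₁ × (W₂ × W₃)): 9×21 by 21×25 → 9×25, cost 9·21·25 = 4725; cumulative 19950
Total: 19950 scalar multiplications.

19950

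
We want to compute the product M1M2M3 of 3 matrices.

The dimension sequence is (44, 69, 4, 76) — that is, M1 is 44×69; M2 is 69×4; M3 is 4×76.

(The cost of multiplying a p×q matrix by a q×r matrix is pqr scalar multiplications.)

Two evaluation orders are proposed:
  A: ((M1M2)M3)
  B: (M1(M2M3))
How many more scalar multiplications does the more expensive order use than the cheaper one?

226192

Order A = ((M1M2)M3): (M1M2): 44×69 by 69×4 → 44×4, cost 44·69·4 = 12144; ((M1M2)M3): 44×4 by 4×76 → 44×76, cost 44·4·76 = 13376; cumulative 25520. Total 25520.
Order B = (M1(M2M3)): (M2M3): 69×4 by 4×76 → 69×76, cost 69·4·76 = 20976; (M1(M2M3)): 44×69 by 69×76 → 44×76, cost 44·69·76 = 230736; cumulative 251712. Total 251712.
Difference: |25520 − 251712| = 226192.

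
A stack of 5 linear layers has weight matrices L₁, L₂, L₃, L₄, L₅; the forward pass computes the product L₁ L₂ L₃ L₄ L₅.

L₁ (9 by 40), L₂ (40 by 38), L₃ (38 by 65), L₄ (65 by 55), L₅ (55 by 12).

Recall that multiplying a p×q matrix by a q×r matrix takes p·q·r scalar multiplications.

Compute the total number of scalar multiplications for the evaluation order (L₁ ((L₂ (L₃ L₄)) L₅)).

250170

(L₃ L₄): 38×65 by 65×55 → 38×55, cost 38·65·55 = 135850
(L₂ (L₃ L₄)): 40×38 by 38×55 → 40×55, cost 40·38·55 = 83600; cumulative 219450
((L₂ (L₃ L₄)) L₅): 40×55 by 55×12 → 40×12, cost 40·55·12 = 26400; cumulative 245850
(L₁ ((L₂ (L₃ L₄)) L₅)): 9×40 by 40×12 → 9×12, cost 9·40·12 = 4320; cumulative 250170
Total: 250170 scalar multiplications.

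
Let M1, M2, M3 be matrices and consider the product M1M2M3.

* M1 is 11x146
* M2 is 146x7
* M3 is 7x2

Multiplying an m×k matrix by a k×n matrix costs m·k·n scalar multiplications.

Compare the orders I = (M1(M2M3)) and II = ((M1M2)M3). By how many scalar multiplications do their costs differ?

Order I = (M1(M2M3)): (M2M3): 146×7 by 7×2 → 146×2, cost 146·7·2 = 2044; (M1(M2M3)): 11×146 by 146×2 → 11×2, cost 11·146·2 = 3212; cumulative 5256. Total 5256.
Order II = ((M1M2)M3): (M1M2): 11×146 by 146×7 → 11×7, cost 11·146·7 = 11242; ((M1M2)M3): 11×7 by 7×2 → 11×2, cost 11·7·2 = 154; cumulative 11396. Total 11396.
Difference: |5256 − 11396| = 6140.

6140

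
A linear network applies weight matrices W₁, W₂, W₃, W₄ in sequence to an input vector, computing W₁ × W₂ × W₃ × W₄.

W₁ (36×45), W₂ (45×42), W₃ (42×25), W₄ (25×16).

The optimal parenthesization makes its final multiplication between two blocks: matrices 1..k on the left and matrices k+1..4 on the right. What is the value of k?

1

Adjacent pairs: W₁W₂ = 36·45·42 = 68040; W₂W₃ = 45·42·25 = 47250; W₃W₄ = 42·25·16 = 16800.
Length 3: W₁..W₃: k=1: 0+47250+36·45·25=87750; k=2: 68040+0+36·42·25=105840 → min 87750 | W₂..W₄: k=2: 0+16800+45·42·16=47040; k=3: 47250+0+45·25·16=65250 → min 47040.
Top-level splits: k=1: (W₁..W₁)·(W₂..W₄) → 0+47040+36·45·16 = 72960; k=2: (W₁..W₂)·(W₃..W₄) → 68040+16800+36·42·16 = 109032; k=3: (W₁..W₃)·(W₄..W₄) → 87750+0+36·25·16 = 102150.
Best split is after W₁, i.e. k = 1.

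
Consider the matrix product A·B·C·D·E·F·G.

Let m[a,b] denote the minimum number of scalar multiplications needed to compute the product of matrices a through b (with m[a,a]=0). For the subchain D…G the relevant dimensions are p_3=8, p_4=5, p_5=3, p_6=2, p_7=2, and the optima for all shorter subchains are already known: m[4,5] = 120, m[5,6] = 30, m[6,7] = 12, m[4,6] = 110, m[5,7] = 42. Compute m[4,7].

m[4,7] = min over k∈[4,6] of m[4,k]+m[k+1,7]+p_{3}·p_k·p_{7}.
k=4: 0 + 42 + 8·5·2 = 122; k=5: 120 + 12 + 8·3·2 = 180; k=6: 110 + 0 + 8·2·2 = 142.
Minimum: 122 at k=4.

122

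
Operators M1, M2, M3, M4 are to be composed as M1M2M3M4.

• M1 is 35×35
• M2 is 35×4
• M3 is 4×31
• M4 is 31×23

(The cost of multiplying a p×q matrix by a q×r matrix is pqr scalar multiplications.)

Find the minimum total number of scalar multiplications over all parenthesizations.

10972

Adjacent pairs: M1M2 = 35·35·4 = 4900; M2M3 = 35·4·31 = 4340; M3M4 = 4·31·23 = 2852.
Length 3: M1..M3: k=1: 0+4340+35·35·31=42315; k=2: 4900+0+35·4·31=9240 → min 9240 | M2..M4: k=2: 0+2852+35·4·23=6072; k=3: 4340+0+35·31·23=29295 → min 6072.
Length 4: M1..M4: k=1: 0+6072+35·35·23=34247; k=2: 4900+2852+35·4·23=10972; k=3: 9240+0+35·31·23=34195 → min 10972.
Optimal order: ((M1M2)(M3M4)) with cost 10972.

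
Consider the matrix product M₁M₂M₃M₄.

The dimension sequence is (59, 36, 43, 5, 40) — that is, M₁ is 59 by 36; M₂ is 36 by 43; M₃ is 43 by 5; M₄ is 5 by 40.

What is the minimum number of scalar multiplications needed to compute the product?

30160

Adjacent pairs: M₁M₂ = 59·36·43 = 91332; M₂M₃ = 36·43·5 = 7740; M₃M₄ = 43·5·40 = 8600.
Length 3: M₁..M₃: k=1: 0+7740+59·36·5=18360; k=2: 91332+0+59·43·5=104017 → min 18360 | M₂..M₄: k=2: 0+8600+36·43·40=70520; k=3: 7740+0+36·5·40=14940 → min 14940.
Length 4: M₁..M₄: k=1: 0+14940+59·36·40=99900; k=2: 91332+8600+59·43·40=201412; k=3: 18360+0+59·5·40=30160 → min 30160.
Optimal order: ((M₁(M₂M₃))M₄) with cost 30160.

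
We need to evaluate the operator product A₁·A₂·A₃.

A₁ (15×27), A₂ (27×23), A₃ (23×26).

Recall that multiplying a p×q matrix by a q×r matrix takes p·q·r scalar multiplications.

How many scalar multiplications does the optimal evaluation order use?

18285

Order (A₁·(A₂·A₃)): (A₂·A₃): 27×23 by 23×26 → 27×26, cost 27·23·26 = 16146; (A₁·(A₂·A₃)): 15×27 by 27×26 → 15×26, cost 15·27·26 = 10530; cumulative 26676. Total 26676.
Order ((A₁·A₂)·A₃): (A₁·A₂): 15×27 by 27×23 → 15×23, cost 15·27·23 = 9315; ((A₁·A₂)·A₃): 15×23 by 23×26 → 15×26, cost 15·23·26 = 8970; cumulative 18285. Total 18285.
Minimum: 18285.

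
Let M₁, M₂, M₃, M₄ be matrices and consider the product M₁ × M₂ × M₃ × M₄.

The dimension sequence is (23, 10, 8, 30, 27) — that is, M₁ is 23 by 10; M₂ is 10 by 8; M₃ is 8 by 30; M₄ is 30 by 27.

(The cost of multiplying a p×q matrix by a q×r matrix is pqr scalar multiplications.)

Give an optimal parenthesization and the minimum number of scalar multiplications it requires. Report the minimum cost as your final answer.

Adjacent pairs: M₁M₂ = 23·10·8 = 1840; M₂M₃ = 10·8·30 = 2400; M₃M₄ = 8·30·27 = 6480.
Length 3: M₁..M₃: k=1: 0+2400+23·10·30=9300; k=2: 1840+0+23·8·30=7360 → min 7360 | M₂..M₄: k=2: 0+6480+10·8·27=8640; k=3: 2400+0+10·30·27=10500 → min 8640.
Length 4: M₁..M₄: k=1: 0+8640+23·10·27=14850; k=2: 1840+6480+23·8·27=13288; k=3: 7360+0+23·30·27=25990 → min 13288.
Optimal parenthesization: ((M₁ × M₂) × (M₃ × M₄)) with cost 13288.

13288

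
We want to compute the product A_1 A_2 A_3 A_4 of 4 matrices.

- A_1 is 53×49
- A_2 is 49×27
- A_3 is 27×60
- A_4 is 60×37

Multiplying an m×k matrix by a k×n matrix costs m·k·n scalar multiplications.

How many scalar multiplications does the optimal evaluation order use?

Adjacent pairs: A_1A_2 = 53·49·27 = 70119; A_2A_3 = 49·27·60 = 79380; A_3A_4 = 27·60·37 = 59940.
Length 3: A_1..A_3: k=1: 0+79380+53·49·60=235200; k=2: 70119+0+53·27·60=155979 → min 155979 | A_2..A_4: k=2: 0+59940+49·27·37=108891; k=3: 79380+0+49·60·37=188160 → min 108891.
Length 4: A_1..A_4: k=1: 0+108891+53·49·37=204980; k=2: 70119+59940+53·27·37=183006; k=3: 155979+0+53·60·37=273639 → min 183006.
Optimal order: ((A_1 A_2) (A_3 A_4)) with cost 183006.

183006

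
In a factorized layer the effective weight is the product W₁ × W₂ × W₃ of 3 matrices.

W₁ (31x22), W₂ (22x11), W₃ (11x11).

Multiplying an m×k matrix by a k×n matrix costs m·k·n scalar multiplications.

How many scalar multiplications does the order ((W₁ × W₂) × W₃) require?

11253

(W₁ × W₂): 31×22 by 22×11 → 31×11, cost 31·22·11 = 7502
((W₁ × W₂) × W₃): 31×11 by 11×11 → 31×11, cost 31·11·11 = 3751; cumulative 11253
Total: 11253 scalar multiplications.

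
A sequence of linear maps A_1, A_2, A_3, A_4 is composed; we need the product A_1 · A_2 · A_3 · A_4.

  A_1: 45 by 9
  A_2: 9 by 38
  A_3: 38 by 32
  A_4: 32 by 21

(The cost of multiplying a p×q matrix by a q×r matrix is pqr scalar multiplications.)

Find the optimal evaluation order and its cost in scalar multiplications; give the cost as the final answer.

Adjacent pairs: A_1A_2 = 45·9·38 = 15390; A_2A_3 = 9·38·32 = 10944; A_3A_4 = 38·32·21 = 25536.
Length 3: A_1..A_3: k=1: 0+10944+45·9·32=23904; k=2: 15390+0+45·38·32=70110 → min 23904 | A_2..A_4: k=2: 0+25536+9·38·21=32718; k=3: 10944+0+9·32·21=16992 → min 16992.
Length 4: A_1..A_4: k=1: 0+16992+45·9·21=25497; k=2: 15390+25536+45·38·21=76836; k=3: 23904+0+45·32·21=54144 → min 25497.
Optimal parenthesization: (A_1 · ((A_2 · A_3) · A_4)) with cost 25497.

25497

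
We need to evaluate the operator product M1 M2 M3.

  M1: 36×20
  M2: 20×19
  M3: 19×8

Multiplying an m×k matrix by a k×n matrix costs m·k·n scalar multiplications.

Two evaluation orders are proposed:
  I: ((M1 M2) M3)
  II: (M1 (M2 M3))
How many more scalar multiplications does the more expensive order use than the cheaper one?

10352

Order I = ((M1 M2) M3): (M1 M2): 36×20 by 20×19 → 36×19, cost 36·20·19 = 13680; ((M1 M2) M3): 36×19 by 19×8 → 36×8, cost 36·19·8 = 5472; cumulative 19152. Total 19152.
Order II = (M1 (M2 M3)): (M2 M3): 20×19 by 19×8 → 20×8, cost 20·19·8 = 3040; (M1 (M2 M3)): 36×20 by 20×8 → 36×8, cost 36·20·8 = 5760; cumulative 8800. Total 8800.
Difference: |19152 − 8800| = 10352.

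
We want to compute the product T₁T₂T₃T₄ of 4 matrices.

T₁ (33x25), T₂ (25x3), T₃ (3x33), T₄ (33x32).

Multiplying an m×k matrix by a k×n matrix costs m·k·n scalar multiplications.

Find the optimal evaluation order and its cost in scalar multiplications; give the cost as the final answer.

8811

Adjacent pairs: T₁T₂ = 33·25·3 = 2475; T₂T₃ = 25·3·33 = 2475; T₃T₄ = 3·33·32 = 3168.
Length 3: T₁..T₃: k=1: 0+2475+33·25·33=29700; k=2: 2475+0+33·3·33=5742 → min 5742 | T₂..T₄: k=2: 0+3168+25·3·32=5568; k=3: 2475+0+25·33·32=28875 → min 5568.
Length 4: T₁..T₄: k=1: 0+5568+33·25·32=31968; k=2: 2475+3168+33·3·32=8811; k=3: 5742+0+33·33·32=40590 → min 8811.
Optimal parenthesization: ((T₁T₂)(T₃T₄)) with cost 8811.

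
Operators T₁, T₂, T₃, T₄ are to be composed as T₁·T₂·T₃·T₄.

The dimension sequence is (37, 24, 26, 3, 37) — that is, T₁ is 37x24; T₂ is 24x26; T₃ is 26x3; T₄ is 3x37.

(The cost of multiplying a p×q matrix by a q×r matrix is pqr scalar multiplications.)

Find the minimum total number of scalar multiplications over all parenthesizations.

Adjacent pairs: T₁T₂ = 37·24·26 = 23088; T₂T₃ = 24·26·3 = 1872; T₃T₄ = 26·3·37 = 2886.
Length 3: T₁..T₃: k=1: 0+1872+37·24·3=4536; k=2: 23088+0+37·26·3=25974 → min 4536 | T₂..T₄: k=2: 0+2886+24·26·37=25974; k=3: 1872+0+24·3·37=4536 → min 4536.
Length 4: T₁..T₄: k=1: 0+4536+37·24·37=37392; k=2: 23088+2886+37·26·37=61568; k=3: 4536+0+37·3·37=8643 → min 8643.
Optimal order: ((T₁·(T₂·T₃))·T₄) with cost 8643.

8643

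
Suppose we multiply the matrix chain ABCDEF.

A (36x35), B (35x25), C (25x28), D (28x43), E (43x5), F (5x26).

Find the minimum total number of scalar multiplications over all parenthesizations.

24875

Adjacent pairs: AB = 36·35·25 = 31500; BC = 35·25·28 = 24500; CD = 25·28·43 = 30100; DE = 28·43·5 = 6020; EF = 43·5·26 = 5590.
Length 3: A..C: k=1: 0+24500+36·35·28=59780; k=2: 31500+0+36·25·28=56700 → min 56700 | B..D: k=2: 0+30100+35·25·43=67725; k=3: 24500+0+35·28·43=66640 → min 66640 | C..E: k=3: 0+6020+25·28·5=9520; k=4: 30100+0+25·43·5=35475 → min 9520 | D..F: k=4: 0+5590+28·43·26=36894; k=5: 6020+0+28·5·26=9660 → min 9660.
Length 4: A..D: k=1: 0+66640+36·35·43=120820; k=2: 31500+30100+36·25·43=100300; k=3: 56700+0+36·28·43=100044 → min 100044 | B..E: k=2: 0+9520+35·25·5=13895; k=3: 24500+6020+35·28·5=35420; k=4: 66640+0+35·43·5=74165 → min 13895 | C..F: k=3: 0+9660+25·28·26=27860; k=4: 30100+5590+25·43·26=63640; k=5: 9520+0+25·5·26=12770 → min 12770.
Length 5: A..E: k=1: 0+13895+36·35·5=20195; k=2: 31500+9520+36·25·5=45520; k=3: 56700+6020+36·28·5=67760; k=4: 100044+0+36·43·5=107784 → min 20195 | B..F: k=2: 0+12770+35·25·26=35520; k=3: 24500+9660+35·28·26=59640; k=4: 66640+5590+35·43·26=111360; k=5: 13895+0+35·5·26=18445 → min 18445.
Length 6: A..F: k=1: 0+18445+36·35·26=51205; k=2: 31500+12770+36·25·26=67670; k=3: 56700+9660+36·28·26=92568; k=4: 100044+5590+36·43·26=145882; k=5: 20195+0+36·5·26=24875 → min 24875.
Optimal order: ((A(B(C(DE))))F) with cost 24875.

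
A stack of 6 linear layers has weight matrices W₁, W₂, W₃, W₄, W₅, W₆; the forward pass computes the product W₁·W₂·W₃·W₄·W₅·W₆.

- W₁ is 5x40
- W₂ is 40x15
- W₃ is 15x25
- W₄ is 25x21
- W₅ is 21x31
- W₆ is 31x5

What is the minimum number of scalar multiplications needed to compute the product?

Adjacent pairs: W₁W₂ = 5·40·15 = 3000; W₂W₃ = 40·15·25 = 15000; W₃W₄ = 15·25·21 = 7875; W₄W₅ = 25·21·31 = 16275; W₅W₆ = 21·31·5 = 3255.
Length 3: W₁..W₃: k=1: 0+15000+5·40·25=20000; k=2: 3000+0+5·15·25=4875 → min 4875 | W₂..W₄: k=2: 0+7875+40·15·21=20475; k=3: 15000+0+40·25·21=36000 → min 20475 | W₃..W₅: k=3: 0+16275+15·25·31=27900; k=4: 7875+0+15·21·31=17640 → min 17640 | W₄..W₆: k=4: 0+3255+25·21·5=5880; k=5: 16275+0+25·31·5=20150 → min 5880.
Length 4: W₁..W₄: k=1: 0+20475+5·40·21=24675; k=2: 3000+7875+5·15·21=12450; k=3: 4875+0+5·25·21=7500 → min 7500 | W₂..W₅: k=2: 0+17640+40·15·31=36240; k=3: 15000+16275+40·25·31=62275; k=4: 20475+0+40·21·31=46515 → min 36240 | W₃..W₆: k=3: 0+5880+15·25·5=7755; k=4: 7875+3255+15·21·5=12705; k=5: 17640+0+15·31·5=19965 → min 7755.
Length 5: W₁..W₅: k=1: 0+36240+5·40·31=42440; k=2: 3000+17640+5·15·31=22965; k=3: 4875+16275+5·25·31=25025; k=4: 7500+0+5·21·31=10755 → min 10755 | W₂..W₆: k=2: 0+7755+40·15·5=10755; k=3: 15000+5880+40·25·5=25880; k=4: 20475+3255+40·21·5=27930; k=5: 36240+0+40·31·5=42440 → min 10755.
Length 6: W₁..W₆: k=1: 0+10755+5·40·5=11755; k=2: 3000+7755+5·15·5=11130; k=3: 4875+5880+5·25·5=11380; k=4: 7500+3255+5·21·5=11280; k=5: 10755+0+5·31·5=11530 → min 11130.
Optimal order: ((W₁·W₂)·(W₃·(W₄·(W₅·W₆)))) with cost 11130.

11130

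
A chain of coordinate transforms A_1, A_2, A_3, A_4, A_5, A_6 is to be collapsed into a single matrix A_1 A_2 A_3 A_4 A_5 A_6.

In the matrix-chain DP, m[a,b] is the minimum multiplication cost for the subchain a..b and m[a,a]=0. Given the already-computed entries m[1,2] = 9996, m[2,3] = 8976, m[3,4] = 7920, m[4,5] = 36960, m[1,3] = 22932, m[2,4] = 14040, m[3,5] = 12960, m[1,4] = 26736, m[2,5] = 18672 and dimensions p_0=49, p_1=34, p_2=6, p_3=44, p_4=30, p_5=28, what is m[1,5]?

31188

m[1,5] = min over k∈[1,4] of m[1,k]+m[k+1,5]+p_{0}·p_k·p_{5}.
k=1: 0 + 18672 + 49·34·28 = 65320; k=2: 9996 + 12960 + 49·6·28 = 31188; k=3: 22932 + 36960 + 49·44·28 = 120260; k=4: 26736 + 0 + 49·30·28 = 67896.
Minimum: 31188 at k=2.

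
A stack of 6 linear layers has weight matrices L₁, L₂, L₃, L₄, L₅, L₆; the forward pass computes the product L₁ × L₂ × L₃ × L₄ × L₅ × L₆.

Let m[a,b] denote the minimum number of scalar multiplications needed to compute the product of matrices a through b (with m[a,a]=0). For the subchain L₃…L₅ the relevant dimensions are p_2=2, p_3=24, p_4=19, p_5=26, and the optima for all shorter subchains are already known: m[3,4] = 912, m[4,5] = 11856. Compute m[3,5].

m[3,5] = min over k∈[3,4] of m[3,k]+m[k+1,5]+p_{2}·p_k·p_{5}.
k=3: 0 + 11856 + 2·24·26 = 13104; k=4: 912 + 0 + 2·19·26 = 1900.
Minimum: 1900 at k=4.

1900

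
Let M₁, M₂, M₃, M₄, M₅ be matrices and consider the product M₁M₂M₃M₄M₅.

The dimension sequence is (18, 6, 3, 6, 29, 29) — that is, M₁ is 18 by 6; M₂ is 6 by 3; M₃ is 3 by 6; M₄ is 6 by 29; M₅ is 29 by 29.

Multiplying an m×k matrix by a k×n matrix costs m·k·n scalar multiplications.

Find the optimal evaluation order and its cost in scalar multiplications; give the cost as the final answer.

4935

Adjacent pairs: M₁M₂ = 18·6·3 = 324; M₂M₃ = 6·3·6 = 108; M₃M₄ = 3·6·29 = 522; M₄M₅ = 6·29·29 = 5046.
Length 3: M₁..M₃: k=1: 0+108+18·6·6=756; k=2: 324+0+18·3·6=648 → min 648 | M₂..M₄: k=2: 0+522+6·3·29=1044; k=3: 108+0+6·6·29=1152 → min 1044 | M₃..M₅: k=3: 0+5046+3·6·29=5568; k=4: 522+0+3·29·29=3045 → min 3045.
Length 4: M₁..M₄: k=1: 0+1044+18·6·29=4176; k=2: 324+522+18·3·29=2412; k=3: 648+0+18·6·29=3780 → min 2412 | M₂..M₅: k=2: 0+3045+6·3·29=3567; k=3: 108+5046+6·6·29=6198; k=4: 1044+0+6·29·29=6090 → min 3567.
Length 5: M₁..M₅: k=1: 0+3567+18·6·29=6699; k=2: 324+3045+18·3·29=4935; k=3: 648+5046+18·6·29=8826; k=4: 2412+0+18·29·29=17550 → min 4935.
Optimal parenthesization: ((M₁M₂)((M₃M₄)M₅)) with cost 4935.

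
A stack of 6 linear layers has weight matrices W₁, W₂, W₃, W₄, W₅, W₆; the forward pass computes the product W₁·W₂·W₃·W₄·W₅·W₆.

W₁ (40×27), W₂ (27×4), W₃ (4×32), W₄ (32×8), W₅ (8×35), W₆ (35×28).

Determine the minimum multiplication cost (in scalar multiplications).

14864

Adjacent pairs: W₁W₂ = 40·27·4 = 4320; W₂W₃ = 27·4·32 = 3456; W₃W₄ = 4·32·8 = 1024; W₄W₅ = 32·8·35 = 8960; W₅W₆ = 8·35·28 = 7840.
Length 3: W₁..W₃: k=1: 0+3456+40·27·32=38016; k=2: 4320+0+40·4·32=9440 → min 9440 | W₂..W₄: k=2: 0+1024+27·4·8=1888; k=3: 3456+0+27·32·8=10368 → min 1888 | W₃..W₅: k=3: 0+8960+4·32·35=13440; k=4: 1024+0+4·8·35=2144 → min 2144 | W₄..W₆: k=4: 0+7840+32·8·28=15008; k=5: 8960+0+32·35·28=40320 → min 15008.
Length 4: W₁..W₄: k=1: 0+1888+40·27·8=10528; k=2: 4320+1024+40·4·8=6624; k=3: 9440+0+40·32·8=19680 → min 6624 | W₂..W₅: k=2: 0+2144+27·4·35=5924; k=3: 3456+8960+27·32·35=42656; k=4: 1888+0+27·8·35=9448 → min 5924 | W₃..W₆: k=3: 0+15008+4·32·28=18592; k=4: 1024+7840+4·8·28=9760; k=5: 2144+0+4·35·28=6064 → min 6064.
Length 5: W₁..W₅: k=1: 0+5924+40·27·35=43724; k=2: 4320+2144+40·4·35=12064; k=3: 9440+8960+40·32·35=63200; k=4: 6624+0+40·8·35=17824 → min 12064 | W₂..W₆: k=2: 0+6064+27·4·28=9088; k=3: 3456+15008+27·32·28=42656; k=4: 1888+7840+27·8·28=15776; k=5: 5924+0+27·35·28=32384 → min 9088.
Length 6: W₁..W₆: k=1: 0+9088+40·27·28=39328; k=2: 4320+6064+40·4·28=14864; k=3: 9440+15008+40·32·28=60288; k=4: 6624+7840+40·8·28=23424; k=5: 12064+0+40·35·28=51264 → min 14864.
Optimal order: ((W₁·W₂)·(((W₃·W₄)·W₅)·W₆)) with cost 14864.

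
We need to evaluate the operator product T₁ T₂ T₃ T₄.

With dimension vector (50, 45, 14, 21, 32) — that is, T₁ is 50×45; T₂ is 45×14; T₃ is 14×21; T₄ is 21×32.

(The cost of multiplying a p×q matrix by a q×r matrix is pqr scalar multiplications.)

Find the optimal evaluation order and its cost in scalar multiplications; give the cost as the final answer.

Adjacent pairs: T₁T₂ = 50·45·14 = 31500; T₂T₃ = 45·14·21 = 13230; T₃T₄ = 14·21·32 = 9408.
Length 3: T₁..T₃: k=1: 0+13230+50·45·21=60480; k=2: 31500+0+50·14·21=46200 → min 46200 | T₂..T₄: k=2: 0+9408+45·14·32=29568; k=3: 13230+0+45·21·32=43470 → min 29568.
Length 4: T₁..T₄: k=1: 0+29568+50·45·32=101568; k=2: 31500+9408+50·14·32=63308; k=3: 46200+0+50·21·32=79800 → min 63308.
Optimal parenthesization: ((T₁ T₂) (T₃ T₄)) with cost 63308.

63308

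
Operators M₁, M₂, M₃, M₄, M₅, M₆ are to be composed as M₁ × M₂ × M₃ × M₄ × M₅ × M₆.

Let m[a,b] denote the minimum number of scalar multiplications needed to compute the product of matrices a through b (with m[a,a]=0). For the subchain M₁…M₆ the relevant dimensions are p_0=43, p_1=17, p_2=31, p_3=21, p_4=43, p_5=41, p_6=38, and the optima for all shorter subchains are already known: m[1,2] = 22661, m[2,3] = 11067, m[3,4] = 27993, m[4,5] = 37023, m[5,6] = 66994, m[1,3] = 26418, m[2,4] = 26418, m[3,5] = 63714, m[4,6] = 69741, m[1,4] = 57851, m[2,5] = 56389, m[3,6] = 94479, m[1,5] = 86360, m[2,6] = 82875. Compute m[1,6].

110653

m[1,6] = min over k∈[1,5] of m[1,k]+m[k+1,6]+p_{0}·p_k·p_{6}.
k=1: 0 + 82875 + 43·17·38 = 110653; k=2: 22661 + 94479 + 43·31·38 = 167794; k=3: 26418 + 69741 + 43·21·38 = 130473; k=4: 57851 + 66994 + 43·43·38 = 195107; k=5: 86360 + 0 + 43·41·38 = 153354.
Minimum: 110653 at k=1.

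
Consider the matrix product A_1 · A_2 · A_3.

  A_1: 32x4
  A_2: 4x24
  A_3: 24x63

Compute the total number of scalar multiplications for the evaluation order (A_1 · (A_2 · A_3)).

14112

(A_2 · A_3): 4×24 by 24×63 → 4×63, cost 4·24·63 = 6048
(A_1 · (A_2 · A_3)): 32×4 by 4×63 → 32×63, cost 32·4·63 = 8064; cumulative 14112
Total: 14112 scalar multiplications.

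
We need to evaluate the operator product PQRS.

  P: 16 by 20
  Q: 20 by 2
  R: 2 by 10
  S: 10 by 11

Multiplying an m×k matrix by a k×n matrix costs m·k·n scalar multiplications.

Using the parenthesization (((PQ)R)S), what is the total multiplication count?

(PQ): 16×20 by 20×2 → 16×2, cost 16·20·2 = 640
((PQ)R): 16×2 by 2×10 → 16×10, cost 16·2·10 = 320; cumulative 960
(((PQ)R)S): 16×10 by 10×11 → 16×11, cost 16·10·11 = 1760; cumulative 2720
Total: 2720 scalar multiplications.

2720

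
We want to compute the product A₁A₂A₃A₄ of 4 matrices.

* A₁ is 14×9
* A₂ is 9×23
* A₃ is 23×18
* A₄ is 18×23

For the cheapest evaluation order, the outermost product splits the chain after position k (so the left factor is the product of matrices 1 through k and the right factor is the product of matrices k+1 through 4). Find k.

Adjacent pairs: A₁A₂ = 14·9·23 = 2898; A₂A₃ = 9·23·18 = 3726; A₃A₄ = 23·18·23 = 9522.
Length 3: A₁..A₃: k=1: 0+3726+14·9·18=5994; k=2: 2898+0+14·23·18=8694 → min 5994 | A₂..A₄: k=2: 0+9522+9·23·23=14283; k=3: 3726+0+9·18·23=7452 → min 7452.
Top-level splits: k=1: (A₁..A₁)·(A₂..A₄) → 0+7452+14·9·23 = 10350; k=2: (A₁..A₂)·(A₃..A₄) → 2898+9522+14·23·23 = 19826; k=3: (A₁..A₃)·(A₄..A₄) → 5994+0+14·18·23 = 11790.
Best split is after A₁, i.e. k = 1.

1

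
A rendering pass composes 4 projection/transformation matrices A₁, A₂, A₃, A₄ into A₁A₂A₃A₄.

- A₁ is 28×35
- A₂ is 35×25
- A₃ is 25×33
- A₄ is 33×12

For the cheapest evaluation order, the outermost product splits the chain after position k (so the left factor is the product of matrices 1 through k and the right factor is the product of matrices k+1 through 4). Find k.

1

Adjacent pairs: A₁A₂ = 28·35·25 = 24500; A₂A₃ = 35·25·33 = 28875; A₃A₄ = 25·33·12 = 9900.
Length 3: A₁..A₃: k=1: 0+28875+28·35·33=61215; k=2: 24500+0+28·25·33=47600 → min 47600 | A₂..A₄: k=2: 0+9900+35·25·12=20400; k=3: 28875+0+35·33·12=42735 → min 20400.
Top-level splits: k=1: (A₁..A₁)·(A₂..A₄) → 0+20400+28·35·12 = 32160; k=2: (A₁..A₂)·(A₃..A₄) → 24500+9900+28·25·12 = 42800; k=3: (A₁..A₃)·(A₄..A₄) → 47600+0+28·33·12 = 58688.
Best split is after A₁, i.e. k = 1.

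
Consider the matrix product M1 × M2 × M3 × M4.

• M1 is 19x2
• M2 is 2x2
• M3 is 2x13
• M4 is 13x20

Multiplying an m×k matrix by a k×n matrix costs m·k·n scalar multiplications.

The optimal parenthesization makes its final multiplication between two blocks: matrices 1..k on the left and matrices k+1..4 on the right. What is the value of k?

1

Adjacent pairs: M1M2 = 19·2·2 = 76; M2M3 = 2·2·13 = 52; M3M4 = 2·13·20 = 520.
Length 3: M1..M3: k=1: 0+52+19·2·13=546; k=2: 76+0+19·2·13=570 → min 546 | M2..M4: k=2: 0+520+2·2·20=600; k=3: 52+0+2·13·20=572 → min 572.
Top-level splits: k=1: (M1..M1)·(M2..M4) → 0+572+19·2·20 = 1332; k=2: (M1..M2)·(M3..M4) → 76+520+19·2·20 = 1356; k=3: (M1..M3)·(M4..M4) → 546+0+19·13·20 = 5486.
Best split is after M1, i.e. k = 1.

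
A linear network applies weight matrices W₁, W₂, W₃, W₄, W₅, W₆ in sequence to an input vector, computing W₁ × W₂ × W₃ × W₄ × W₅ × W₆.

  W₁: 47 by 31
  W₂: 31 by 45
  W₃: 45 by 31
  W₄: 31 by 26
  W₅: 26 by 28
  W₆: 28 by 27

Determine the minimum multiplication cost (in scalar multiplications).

Adjacent pairs: W₁W₂ = 47·31·45 = 65565; W₂W₃ = 31·45·31 = 43245; W₃W₄ = 45·31·26 = 36270; W₄W₅ = 31·26·28 = 22568; W₅W₆ = 26·28·27 = 19656.
Length 3: W₁..W₃: k=1: 0+43245+47·31·31=88412; k=2: 65565+0+47·45·31=131130 → min 88412 | W₂..W₄: k=2: 0+36270+31·45·26=72540; k=3: 43245+0+31·31·26=68231 → min 68231 | W₃..W₅: k=3: 0+22568+45·31·28=61628; k=4: 36270+0+45·26·28=69030 → min 61628 | W₄..W₆: k=4: 0+19656+31·26·27=41418; k=5: 22568+0+31·28·27=46004 → min 41418.
Length 4: W₁..W₄: k=1: 0+68231+47·31·26=106113; k=2: 65565+36270+47·45·26=156825; k=3: 88412+0+47·31·26=126294 → min 106113 | W₂..W₅: k=2: 0+61628+31·45·28=100688; k=3: 43245+22568+31·31·28=92721; k=4: 68231+0+31·26·28=90799 → min 90799 | W₃..W₆: k=3: 0+41418+45·31·27=79083; k=4: 36270+19656+45·26·27=87516; k=5: 61628+0+45·28·27=95648 → min 79083.
Length 5: W₁..W₅: k=1: 0+90799+47·31·28=131595; k=2: 65565+61628+47·45·28=186413; k=3: 88412+22568+47·31·28=151776; k=4: 106113+0+47·26·28=140329 → min 131595 | W₂..W₆: k=2: 0+79083+31·45·27=116748; k=3: 43245+41418+31·31·27=110610; k=4: 68231+19656+31·26·27=109649; k=5: 90799+0+31·28·27=114235 → min 109649.
Length 6: W₁..W₆: k=1: 0+109649+47·31·27=148988; k=2: 65565+79083+47·45·27=201753; k=3: 88412+41418+47·31·27=169169; k=4: 106113+19656+47·26·27=158763; k=5: 131595+0+47·28·27=167127 → min 148988.
Optimal order: (W₁ × (((W₂ × W₃) × W₄) × (W₅ × W₆))) with cost 148988.

148988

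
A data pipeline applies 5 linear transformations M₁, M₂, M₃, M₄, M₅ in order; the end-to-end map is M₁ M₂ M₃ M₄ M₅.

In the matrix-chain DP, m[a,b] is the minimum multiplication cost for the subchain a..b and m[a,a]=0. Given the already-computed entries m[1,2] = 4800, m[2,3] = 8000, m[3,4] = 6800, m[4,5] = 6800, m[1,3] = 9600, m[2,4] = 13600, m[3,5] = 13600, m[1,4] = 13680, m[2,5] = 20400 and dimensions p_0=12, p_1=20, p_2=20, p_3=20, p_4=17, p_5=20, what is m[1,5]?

m[1,5] = min over k∈[1,4] of m[1,k]+m[k+1,5]+p_{0}·p_k·p_{5}.
k=1: 0 + 20400 + 12·20·20 = 25200; k=2: 4800 + 13600 + 12·20·20 = 23200; k=3: 9600 + 6800 + 12·20·20 = 21200; k=4: 13680 + 0 + 12·17·20 = 17760.
Minimum: 17760 at k=4.

17760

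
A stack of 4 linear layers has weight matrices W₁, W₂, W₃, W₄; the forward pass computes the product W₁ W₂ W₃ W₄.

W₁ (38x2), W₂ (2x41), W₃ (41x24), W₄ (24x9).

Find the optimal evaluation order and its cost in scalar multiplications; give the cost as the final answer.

3084

Adjacent pairs: W₁W₂ = 38·2·41 = 3116; W₂W₃ = 2·41·24 = 1968; W₃W₄ = 41·24·9 = 8856.
Length 3: W₁..W₃: k=1: 0+1968+38·2·24=3792; k=2: 3116+0+38·41·24=40508 → min 3792 | W₂..W₄: k=2: 0+8856+2·41·9=9594; k=3: 1968+0+2·24·9=2400 → min 2400.
Length 4: W₁..W₄: k=1: 0+2400+38·2·9=3084; k=2: 3116+8856+38·41·9=25994; k=3: 3792+0+38·24·9=12000 → min 3084.
Optimal parenthesization: (W₁ ((W₂ W₃) W₄)) with cost 3084.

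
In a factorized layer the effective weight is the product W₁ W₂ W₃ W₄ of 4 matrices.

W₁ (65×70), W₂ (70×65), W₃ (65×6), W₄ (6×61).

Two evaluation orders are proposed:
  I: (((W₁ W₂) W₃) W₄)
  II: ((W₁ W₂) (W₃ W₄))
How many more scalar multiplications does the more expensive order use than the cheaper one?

Order I = (((W₁ W₂) W₃) W₄): (W₁ W₂): 65×70 by 70×65 → 65×65, cost 65·70·65 = 295750; ((W₁ W₂) W₃): 65×65 by 65×6 → 65×6, cost 65·65·6 = 25350; cumulative 321100; (((W₁ W₂) W₃) W₄): 65×6 by 6×61 → 65×61, cost 65·6·61 = 23790; cumulative 344890. Total 344890.
Order II = ((W₁ W₂) (W₃ W₄)): (W₁ W₂): 65×70 by 70×65 → 65×65, cost 65·70·65 = 295750; (W₃ W₄): 65×6 by 6×61 → 65×61, cost 65·6·61 = 23790; ((W₁ W₂) (W₃ W₄)): 65×65 by 65×61 → 65×61, cost 65·65·61 = 257725; cumulative 577265. Total 577265.
Difference: |344890 − 577265| = 232375.

232375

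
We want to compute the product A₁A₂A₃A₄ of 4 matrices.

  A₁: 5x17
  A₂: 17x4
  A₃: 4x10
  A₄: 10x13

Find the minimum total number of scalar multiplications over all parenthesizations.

Adjacent pairs: A₁A₂ = 5·17·4 = 340; A₂A₃ = 17·4·10 = 680; A₃A₄ = 4·10·13 = 520.
Length 3: A₁..A₃: k=1: 0+680+5·17·10=1530; k=2: 340+0+5·4·10=540 → min 540 | A₂..A₄: k=2: 0+520+17·4·13=1404; k=3: 680+0+17·10·13=2890 → min 1404.
Length 4: A₁..A₄: k=1: 0+1404+5·17·13=2509; k=2: 340+520+5·4·13=1120; k=3: 540+0+5·10·13=1190 → min 1120.
Optimal order: ((A₁A₂)(A₃A₄)) with cost 1120.

1120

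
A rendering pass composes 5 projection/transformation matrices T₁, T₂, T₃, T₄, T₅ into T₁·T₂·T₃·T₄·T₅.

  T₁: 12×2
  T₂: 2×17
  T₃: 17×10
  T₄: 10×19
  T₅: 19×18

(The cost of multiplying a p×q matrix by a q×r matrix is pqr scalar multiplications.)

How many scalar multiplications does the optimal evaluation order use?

1836

Adjacent pairs: T₁T₂ = 12·2·17 = 408; T₂T₃ = 2·17·10 = 340; T₃T₄ = 17·10·19 = 3230; T₄T₅ = 10·19·18 = 3420.
Length 3: T₁..T₃: k=1: 0+340+12·2·10=580; k=2: 408+0+12·17·10=2448 → min 580 | T₂..T₄: k=2: 0+3230+2·17·19=3876; k=3: 340+0+2·10·19=720 → min 720 | T₃..T₅: k=3: 0+3420+17·10·18=6480; k=4: 3230+0+17·19·18=9044 → min 6480.
Length 4: T₁..T₄: k=1: 0+720+12·2·19=1176; k=2: 408+3230+12·17·19=7514; k=3: 580+0+12·10·19=2860 → min 1176 | T₂..T₅: k=2: 0+6480+2·17·18=7092; k=3: 340+3420+2·10·18=4120; k=4: 720+0+2·19·18=1404 → min 1404.
Length 5: T₁..T₅: k=1: 0+1404+12·2·18=1836; k=2: 408+6480+12·17·18=10560; k=3: 580+3420+12·10·18=6160; k=4: 1176+0+12·19·18=5280 → min 1836.
Optimal order: (T₁·(((T₂·T₃)·T₄)·T₅)) with cost 1836.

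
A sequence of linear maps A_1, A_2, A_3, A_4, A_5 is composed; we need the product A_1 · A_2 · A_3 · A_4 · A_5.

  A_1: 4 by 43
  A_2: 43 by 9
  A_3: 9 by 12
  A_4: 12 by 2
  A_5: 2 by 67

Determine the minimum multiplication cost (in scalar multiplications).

Adjacent pairs: A_1A_2 = 4·43·9 = 1548; A_2A_3 = 43·9·12 = 4644; A_3A_4 = 9·12·2 = 216; A_4A_5 = 12·2·67 = 1608.
Length 3: A_1..A_3: k=1: 0+4644+4·43·12=6708; k=2: 1548+0+4·9·12=1980 → min 1980 | A_2..A_4: k=2: 0+216+43·9·2=990; k=3: 4644+0+43·12·2=5676 → min 990 | A_3..A_5: k=3: 0+1608+9·12·67=8844; k=4: 216+0+9·2·67=1422 → min 1422.
Length 4: A_1..A_4: k=1: 0+990+4·43·2=1334; k=2: 1548+216+4·9·2=1836; k=3: 1980+0+4·12·2=2076 → min 1334 | A_2..A_5: k=2: 0+1422+43·9·67=27351; k=3: 4644+1608+43·12·67=40824; k=4: 990+0+43·2·67=6752 → min 6752.
Length 5: A_1..A_5: k=1: 0+6752+4·43·67=18276; k=2: 1548+1422+4·9·67=5382; k=3: 1980+1608+4·12·67=6804; k=4: 1334+0+4·2·67=1870 → min 1870.
Optimal order: ((A_1 · (A_2 · (A_3 · A_4))) · A_5) with cost 1870.

1870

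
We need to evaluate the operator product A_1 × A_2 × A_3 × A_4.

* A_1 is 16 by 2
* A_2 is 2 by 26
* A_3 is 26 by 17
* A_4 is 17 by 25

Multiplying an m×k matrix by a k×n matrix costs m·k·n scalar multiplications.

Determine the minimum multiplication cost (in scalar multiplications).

2534

Adjacent pairs: A_1A_2 = 16·2·26 = 832; A_2A_3 = 2·26·17 = 884; A_3A_4 = 26·17·25 = 11050.
Length 3: A_1..A_3: k=1: 0+884+16·2·17=1428; k=2: 832+0+16·26·17=7904 → min 1428 | A_2..A_4: k=2: 0+11050+2·26·25=12350; k=3: 884+0+2·17·25=1734 → min 1734.
Length 4: A_1..A_4: k=1: 0+1734+16·2·25=2534; k=2: 832+11050+16·26·25=22282; k=3: 1428+0+16·17·25=8228 → min 2534.
Optimal order: (A_1 × ((A_2 × A_3) × A_4)) with cost 2534.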